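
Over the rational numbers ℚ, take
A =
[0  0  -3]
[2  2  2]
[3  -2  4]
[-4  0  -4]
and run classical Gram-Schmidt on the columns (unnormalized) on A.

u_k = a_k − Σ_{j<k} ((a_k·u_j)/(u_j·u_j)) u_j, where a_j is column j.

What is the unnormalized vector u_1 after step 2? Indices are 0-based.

Step 1: u_0 = a_0 = (0, 2, 3, -4).
Step 2: u_1 = a_1 − (-2/29)·u_0 = (0, 62/29, -52/29, -8/29).

u_1 = (0, 62/29, -52/29, -8/29)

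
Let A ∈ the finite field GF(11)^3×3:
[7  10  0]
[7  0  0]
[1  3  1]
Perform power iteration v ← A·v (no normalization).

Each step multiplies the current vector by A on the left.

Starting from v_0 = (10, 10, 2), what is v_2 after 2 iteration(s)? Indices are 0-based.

v_0 = (10, 10, 2).
v_1 = A·v_0 = (5, 4, 9).
v_2 = A·v_1 = (9, 2, 4).

v_2 = (9, 2, 4)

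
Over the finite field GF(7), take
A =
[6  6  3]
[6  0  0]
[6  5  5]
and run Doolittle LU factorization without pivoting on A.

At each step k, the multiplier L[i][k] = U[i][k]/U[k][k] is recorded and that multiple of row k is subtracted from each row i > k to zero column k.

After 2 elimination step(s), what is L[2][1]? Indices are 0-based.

k=0: U[0][0]=6
  eliminate (1,0): mult=1, new row 1: (0, 1, 4); set L[1][0]=1
  eliminate (2,0): mult=1, new row 2: (0, 6, 2); set L[2][0]=1
k=1: U[1][1]=1
  eliminate (2,1): mult=6, new row 2: (0, 0, 6); set L[2][1]=6

L[2][1] = 6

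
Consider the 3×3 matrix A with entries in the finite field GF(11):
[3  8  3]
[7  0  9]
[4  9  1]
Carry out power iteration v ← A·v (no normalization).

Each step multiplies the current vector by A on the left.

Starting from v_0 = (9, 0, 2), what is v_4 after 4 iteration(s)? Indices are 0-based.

v_0 = (9, 0, 2).
v_1 = A·v_0 = (0, 4, 5).
v_2 = A·v_1 = (3, 1, 8).
v_3 = A·v_2 = (8, 5, 7).
v_4 = A·v_3 = (8, 9, 7).

v_4 = (8, 9, 7)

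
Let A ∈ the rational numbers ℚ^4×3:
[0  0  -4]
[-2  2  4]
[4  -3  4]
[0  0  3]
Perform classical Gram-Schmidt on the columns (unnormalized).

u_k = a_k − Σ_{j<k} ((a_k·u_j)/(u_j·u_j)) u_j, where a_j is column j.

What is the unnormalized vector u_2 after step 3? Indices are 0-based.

u_2 = (-4, 0, 0, 3)

Step 1: u_0 = a_0 = (0, -2, 4, 0).
Step 2: u_1 = a_1 − (-4/5)·u_0 = (0, 2/5, 1/5, 0).
Step 3: u_2 = a_2 − (2/5)·u_0 − (12)·u_1 = (-4, 0, 0, 3).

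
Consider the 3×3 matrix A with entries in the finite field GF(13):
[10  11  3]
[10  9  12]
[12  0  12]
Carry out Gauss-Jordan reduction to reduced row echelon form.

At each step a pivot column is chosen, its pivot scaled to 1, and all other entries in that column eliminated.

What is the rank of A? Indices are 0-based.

[1] R0 /= 10  ⇒  (1, 5, 12)
     R1 -= 10·R0  ⇒  (0, 11, 9)
     R2 -= 12·R0  ⇒  (0, 5, 11)
[2] R1 /= 11  ⇒  (0, 1, 2)
     R0 -= 5·R1  ⇒  (1, 0, 2)
     R2 -= 5·R1  ⇒  (0, 0, 1)
[3] R2 /= 1  ⇒  (0, 0, 1)
     R0 -= 2·R2  ⇒  (1, 0, 0)
     R1 -= 2·R2  ⇒  (0, 1, 0)

rank = 3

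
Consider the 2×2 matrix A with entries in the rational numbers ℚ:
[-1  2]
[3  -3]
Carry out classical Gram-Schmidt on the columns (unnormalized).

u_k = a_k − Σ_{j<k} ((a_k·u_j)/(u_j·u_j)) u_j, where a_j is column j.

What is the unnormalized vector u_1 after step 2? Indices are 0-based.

Step 1: u_0 = a_0 = (-1, 3).
Step 2: u_1 = a_1 − (-11/10)·u_0 = (9/10, 3/10).

u_1 = (9/10, 3/10)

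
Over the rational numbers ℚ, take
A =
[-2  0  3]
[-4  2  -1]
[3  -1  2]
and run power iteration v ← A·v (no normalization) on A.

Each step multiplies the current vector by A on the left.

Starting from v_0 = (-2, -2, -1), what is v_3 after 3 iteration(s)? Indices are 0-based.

v_0 = (-2, -2, -1).
v_1 = A·v_0 = (1, 5, -6).
v_2 = A·v_1 = (-20, 12, -14).
v_3 = A·v_2 = (-2, 118, -100).

v_3 = (-2, 118, -100)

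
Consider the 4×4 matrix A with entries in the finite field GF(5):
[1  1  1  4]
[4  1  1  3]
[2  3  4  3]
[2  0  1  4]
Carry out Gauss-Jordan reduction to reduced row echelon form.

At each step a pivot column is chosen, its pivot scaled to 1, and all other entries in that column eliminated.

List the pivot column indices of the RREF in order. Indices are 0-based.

pivot columns: 0, 1, 2, 3

step 1: normalize row 0 (÷1) = (1, 1, 1, 4)
  row 1: subtract 4×row0 = (0, 2, 2, 2)
  row 2: subtract 2×row0 = (0, 1, 2, 0)
  row 3: subtract 2×row0 = (0, 3, 4, 1)
step 2: normalize row 1 (÷2) = (0, 1, 1, 1)
  row 0: subtract 1×row1 = (1, 0, 0, 3)
  row 2: subtract 1×row1 = (0, 0, 1, 4)
  row 3: subtract 3×row1 = (0, 0, 1, 3)
step 3: normalize row 2 (÷1) = (0, 0, 1, 4)
  row 1: subtract 1×row2 = (0, 1, 0, 2)
  row 3: subtract 1×row2 = (0, 0, 0, 4)
step 4: normalize row 3 (÷4) = (0, 0, 0, 1)
  row 0: subtract 3×row3 = (1, 0, 0, 0)
  row 1: subtract 2×row3 = (0, 1, 0, 0)
  row 2: subtract 4×row3 = (0, 0, 1, 0)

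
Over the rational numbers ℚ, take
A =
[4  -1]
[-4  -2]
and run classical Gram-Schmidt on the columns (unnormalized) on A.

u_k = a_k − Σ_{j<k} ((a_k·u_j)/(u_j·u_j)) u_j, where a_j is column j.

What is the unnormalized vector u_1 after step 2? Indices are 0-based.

Step 1: u_0 = a_0 = (4, -4).
Step 2: u_1 = a_1 − (1/8)·u_0 = (-3/2, -3/2).

u_1 = (-3/2, -3/2)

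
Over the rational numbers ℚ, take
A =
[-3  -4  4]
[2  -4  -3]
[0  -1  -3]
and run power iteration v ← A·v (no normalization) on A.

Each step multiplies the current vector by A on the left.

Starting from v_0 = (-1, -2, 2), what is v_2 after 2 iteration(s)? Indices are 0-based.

v_2 = (-73, 50, 12)

v_0 = (-1, -2, 2).
v_1 = A·v_0 = (19, 0, -4).
v_2 = A·v_1 = (-73, 50, 12).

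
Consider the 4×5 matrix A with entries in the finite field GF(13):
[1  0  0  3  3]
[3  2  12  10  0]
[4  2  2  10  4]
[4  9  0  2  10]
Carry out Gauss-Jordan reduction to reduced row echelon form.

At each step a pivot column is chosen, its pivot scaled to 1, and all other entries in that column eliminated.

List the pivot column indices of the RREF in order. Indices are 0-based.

pivot columns: 0, 1, 2, 3

[1] R0 /= 1  ⇒  (1, 0, 0, 3, 3)
     R1 -= 3·R0  ⇒  (0, 2, 12, 1, 4)
     R2 -= 4·R0  ⇒  (0, 2, 2, 11, 5)
     R3 -= 4·R0  ⇒  (0, 9, 0, 3, 11)
[2] R1 /= 2  ⇒  (0, 1, 6, 7, 2)
     R2 -= 2·R1  ⇒  (0, 0, 3, 10, 1)
     R3 -= 9·R1  ⇒  (0, 0, 11, 5, 6)
[3] R2 /= 3  ⇒  (0, 0, 1, 12, 9)
     R1 -= 6·R2  ⇒  (0, 1, 0, 0, 0)
     R3 -= 11·R2  ⇒  (0, 0, 0, 3, 11)
[4] R3 /= 3  ⇒  (0, 0, 0, 1, 8)
     R0 -= 3·R3  ⇒  (1, 0, 0, 0, 5)
     R2 -= 12·R3  ⇒  (0, 0, 1, 0, 4)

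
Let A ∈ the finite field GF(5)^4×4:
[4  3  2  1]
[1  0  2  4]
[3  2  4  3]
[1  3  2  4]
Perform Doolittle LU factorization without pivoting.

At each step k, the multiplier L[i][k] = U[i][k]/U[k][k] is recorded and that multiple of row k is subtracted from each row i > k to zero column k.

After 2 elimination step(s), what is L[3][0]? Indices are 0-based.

Step 1: pivot at (0,0) is 4.
  row1 ← row1 − (4)·row0  ⇒  L[1][0]=4, U row1=(0, 3, 4, 0)
  row2 ← row2 − (2)·row0  ⇒  L[2][0]=2, U row2=(0, 1, 0, 1)
  row3 ← row3 − (4)·row0  ⇒  L[3][0]=4, U row3=(0, 1, 4, 0)
Step 2: pivot at (1,1) is 3.
  row2 ← row2 − (2)·row1  ⇒  L[2][1]=2, U row2=(0, 0, 2, 1)
  row3 ← row3 − (2)·row1  ⇒  L[3][1]=2, U row3=(0, 0, 1, 0)

L[3][0] = 4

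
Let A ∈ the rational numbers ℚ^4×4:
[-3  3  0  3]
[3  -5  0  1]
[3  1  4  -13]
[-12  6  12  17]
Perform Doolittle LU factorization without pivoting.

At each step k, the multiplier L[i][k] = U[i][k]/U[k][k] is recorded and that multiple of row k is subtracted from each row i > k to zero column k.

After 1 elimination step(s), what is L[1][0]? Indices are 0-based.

Step 1: pivot at (0,0) is -3.
  row1 ← row1 − (-1)·row0  ⇒  L[1][0]=-1, U row1=(0, -2, 0, 4)
  row2 ← row2 − (-1)·row0  ⇒  L[2][0]=-1, U row2=(0, 4, 4, -10)
  row3 ← row3 − (4)·row0  ⇒  L[3][0]=4, U row3=(0, -6, 12, 5)

L[1][0] = -1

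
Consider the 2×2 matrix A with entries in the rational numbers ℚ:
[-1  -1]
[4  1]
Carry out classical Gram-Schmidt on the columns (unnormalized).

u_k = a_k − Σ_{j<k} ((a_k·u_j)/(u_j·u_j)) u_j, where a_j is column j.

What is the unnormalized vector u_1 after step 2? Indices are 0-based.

Step 1: u_0 = a_0 = (-1, 4).
Step 2: u_1 = a_1 − (5/17)·u_0 = (-12/17, -3/17).

u_1 = (-12/17, -3/17)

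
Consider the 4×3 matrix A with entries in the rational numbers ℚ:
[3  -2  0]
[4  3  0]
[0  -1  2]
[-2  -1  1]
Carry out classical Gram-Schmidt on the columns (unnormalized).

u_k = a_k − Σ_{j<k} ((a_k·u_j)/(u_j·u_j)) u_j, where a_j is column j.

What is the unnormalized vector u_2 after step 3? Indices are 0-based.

Step 1: u_0 = a_0 = (3, 4, 0, -2).
Step 2: u_1 = a_1 − (8/29)·u_0 = (-82/29, 55/29, -1, -13/29).
Step 3: u_2 = a_2 − (-2/29)·u_0 − (-71/371)·u_1 = (-124/371, 237/371, 671/371, 288/371).

u_2 = (-124/371, 237/371, 671/371, 288/371)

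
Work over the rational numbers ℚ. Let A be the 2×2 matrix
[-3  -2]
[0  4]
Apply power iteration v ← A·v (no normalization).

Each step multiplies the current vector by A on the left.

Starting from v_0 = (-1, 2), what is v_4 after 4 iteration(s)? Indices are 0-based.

v_0 = (-1, 2).
v_1 = A·v_0 = (-1, 8).
v_2 = A·v_1 = (-13, 32).
v_3 = A·v_2 = (-25, 128).
v_4 = A·v_3 = (-181, 512).

v_4 = (-181, 512)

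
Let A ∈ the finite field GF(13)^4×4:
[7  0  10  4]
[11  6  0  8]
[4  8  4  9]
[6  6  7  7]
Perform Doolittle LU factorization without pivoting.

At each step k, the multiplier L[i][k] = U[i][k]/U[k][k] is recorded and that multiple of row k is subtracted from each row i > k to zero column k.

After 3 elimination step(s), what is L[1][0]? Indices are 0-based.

L[1][0] = 9

k=0: U[0][0]=7
  eliminate (1,0): mult=9, new row 1: (0, 6, 1, 11); set L[1][0]=9
  eliminate (2,0): mult=8, new row 2: (0, 8, 2, 3); set L[2][0]=8
  eliminate (3,0): mult=12, new row 3: (0, 6, 4, 11); set L[3][0]=12
k=1: U[1][1]=6
  eliminate (2,1): mult=10, new row 2: (0, 0, 5, 10); set L[2][1]=10
  eliminate (3,1): mult=1, new row 3: (0, 0, 3, 0); set L[3][1]=1
k=2: U[2][2]=5
  eliminate (3,2): mult=11, new row 3: (0, 0, 0, 7); set L[3][2]=11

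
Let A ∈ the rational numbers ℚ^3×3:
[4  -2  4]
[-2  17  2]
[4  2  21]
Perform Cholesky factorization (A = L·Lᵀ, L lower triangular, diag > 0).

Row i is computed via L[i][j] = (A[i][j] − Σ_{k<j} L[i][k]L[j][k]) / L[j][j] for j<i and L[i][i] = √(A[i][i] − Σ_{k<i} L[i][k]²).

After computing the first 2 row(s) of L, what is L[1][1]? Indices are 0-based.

L[1][1] = 4

Step 1: L[0][0] = √(4) = 2.
  L[1][0] = (-2) / L[0][0] = -1.
Step 2: L[1][1] = √(16) = 4.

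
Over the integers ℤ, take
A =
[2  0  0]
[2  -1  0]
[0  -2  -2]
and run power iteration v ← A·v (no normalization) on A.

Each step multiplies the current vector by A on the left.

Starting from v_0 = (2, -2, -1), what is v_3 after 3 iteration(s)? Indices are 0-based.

v_0 = (2, -2, -1).
v_1 = A·v_0 = (4, 6, 6).
v_2 = A·v_1 = (8, 2, -24).
v_3 = A·v_2 = (16, 14, 44).

v_3 = (16, 14, 44)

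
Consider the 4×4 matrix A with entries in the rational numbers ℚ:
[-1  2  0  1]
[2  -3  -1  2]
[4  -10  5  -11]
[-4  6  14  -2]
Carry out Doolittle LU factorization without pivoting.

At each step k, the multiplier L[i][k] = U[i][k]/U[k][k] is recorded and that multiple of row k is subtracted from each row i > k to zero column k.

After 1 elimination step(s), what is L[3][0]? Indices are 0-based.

k=0: U[0][0]=-1
  eliminate (1,0): mult=-2, new row 1: (0, 1, -1, 4); set L[1][0]=-2
  eliminate (2,0): mult=-4, new row 2: (0, -2, 5, -7); set L[2][0]=-4
  eliminate (3,0): mult=4, new row 3: (0, -2, 14, -6); set L[3][0]=4

L[3][0] = 4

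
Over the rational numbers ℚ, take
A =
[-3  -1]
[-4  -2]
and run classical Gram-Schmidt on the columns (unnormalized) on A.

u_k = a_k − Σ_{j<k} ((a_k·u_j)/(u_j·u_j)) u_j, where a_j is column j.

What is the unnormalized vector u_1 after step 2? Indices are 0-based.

u_1 = (8/25, -6/25)

Step 1: u_0 = a_0 = (-3, -4).
Step 2: u_1 = a_1 − (11/25)·u_0 = (8/25, -6/25).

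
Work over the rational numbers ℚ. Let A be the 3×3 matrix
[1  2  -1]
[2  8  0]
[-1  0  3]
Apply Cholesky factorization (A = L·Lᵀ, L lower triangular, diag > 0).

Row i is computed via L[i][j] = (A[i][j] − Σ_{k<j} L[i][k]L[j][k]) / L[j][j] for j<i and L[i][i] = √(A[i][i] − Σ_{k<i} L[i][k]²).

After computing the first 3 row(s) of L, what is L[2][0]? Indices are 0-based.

Step 1: L[0][0] = √(1) = 1.
  L[1][0] = (2) / L[0][0] = 2.
Step 2: L[1][1] = √(4) = 2.
  L[2][0] = (-1) / L[0][0] = -1.
  L[2][1] = (2) / L[1][1] = 1.
Step 3: L[2][2] = √(1) = 1.

L[2][0] = -1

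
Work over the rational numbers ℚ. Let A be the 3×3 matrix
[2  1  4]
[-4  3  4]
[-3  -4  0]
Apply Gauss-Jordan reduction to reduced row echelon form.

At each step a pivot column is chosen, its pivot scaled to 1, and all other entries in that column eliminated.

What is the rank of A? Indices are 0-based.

rank = 3

[1] R0 /= 2  ⇒  (1, 1/2, 2)
     R1 -= -4·R0  ⇒  (0, 5, 12)
     R2 -= -3·R0  ⇒  (0, -5/2, 6)
[2] R1 /= 5  ⇒  (0, 1, 12/5)
     R0 -= 1/2·R1  ⇒  (1, 0, 4/5)
     R2 -= -5/2·R1  ⇒  (0, 0, 12)
[3] R2 /= 12  ⇒  (0, 0, 1)
     R0 -= 4/5·R2  ⇒  (1, 0, 0)
     R1 -= 12/5·R2  ⇒  (0, 1, 0)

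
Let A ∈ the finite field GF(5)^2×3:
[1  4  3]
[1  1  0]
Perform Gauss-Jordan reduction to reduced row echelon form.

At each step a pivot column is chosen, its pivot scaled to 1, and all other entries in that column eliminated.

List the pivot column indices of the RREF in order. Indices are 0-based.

[1] R0 /= 1  ⇒  (1, 4, 3)
     R1 -= 1·R0  ⇒  (0, 2, 2)
[2] R1 /= 2  ⇒  (0, 1, 1)
     R0 -= 4·R1  ⇒  (1, 0, 4)

pivot columns: 0, 1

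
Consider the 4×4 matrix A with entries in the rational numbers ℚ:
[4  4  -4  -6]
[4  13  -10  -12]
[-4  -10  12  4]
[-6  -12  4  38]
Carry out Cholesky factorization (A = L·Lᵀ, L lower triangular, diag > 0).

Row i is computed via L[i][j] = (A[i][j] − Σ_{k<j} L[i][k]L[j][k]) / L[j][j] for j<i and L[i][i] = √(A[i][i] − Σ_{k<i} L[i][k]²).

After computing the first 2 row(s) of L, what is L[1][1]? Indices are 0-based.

Step 1: L[0][0] = √(4) = 2.
  L[1][0] = (4) / L[0][0] = 2.
Step 2: L[1][1] = √(9) = 3.

L[1][1] = 3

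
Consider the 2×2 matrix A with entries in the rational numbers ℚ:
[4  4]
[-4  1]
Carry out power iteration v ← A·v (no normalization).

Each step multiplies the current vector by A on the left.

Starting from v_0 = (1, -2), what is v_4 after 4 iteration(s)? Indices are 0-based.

v_0 = (1, -2).
v_1 = A·v_0 = (-4, -6).
v_2 = A·v_1 = (-40, 10).
v_3 = A·v_2 = (-120, 170).
v_4 = A·v_3 = (200, 650).

v_4 = (200, 650)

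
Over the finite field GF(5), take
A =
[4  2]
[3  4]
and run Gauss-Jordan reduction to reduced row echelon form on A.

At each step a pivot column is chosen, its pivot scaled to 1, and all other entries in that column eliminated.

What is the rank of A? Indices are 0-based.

pivot(0,0)=4: scale R0 → (1, 3)
  clear (1,0): R1 −= (3)R0 → (0, 0)
col 1: no nonzero at/below row 1; advance.

rank = 1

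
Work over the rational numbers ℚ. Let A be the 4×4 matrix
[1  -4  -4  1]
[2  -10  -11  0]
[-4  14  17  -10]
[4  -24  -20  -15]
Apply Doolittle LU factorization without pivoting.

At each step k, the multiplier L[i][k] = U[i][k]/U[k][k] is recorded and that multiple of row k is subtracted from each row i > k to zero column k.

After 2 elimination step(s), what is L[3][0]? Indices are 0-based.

k=0: U[0][0]=1
  eliminate (1,0): mult=2, new row 1: (0, -2, -3, -2); set L[1][0]=2
  eliminate (2,0): mult=-4, new row 2: (0, -2, 1, -6); set L[2][0]=-4
  eliminate (3,0): mult=4, new row 3: (0, -8, -4, -19); set L[3][0]=4
k=1: U[1][1]=-2
  eliminate (2,1): mult=1, new row 2: (0, 0, 4, -4); set L[2][1]=1
  eliminate (3,1): mult=4, new row 3: (0, 0, 8, -11); set L[3][1]=4

L[3][0] = 4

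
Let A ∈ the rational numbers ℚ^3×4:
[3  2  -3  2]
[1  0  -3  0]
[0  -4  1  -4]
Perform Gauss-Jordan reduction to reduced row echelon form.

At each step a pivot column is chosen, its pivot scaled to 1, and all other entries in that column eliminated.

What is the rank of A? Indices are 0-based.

rank = 3

pivot(0,0)=3: scale R0 → (1, 2/3, -1, 2/3)
  clear (1,0): R1 −= (1)R0 → (0, -2/3, -2, -2/3)
pivot(1,1)=-2/3: scale R1 → (0, 1, 3, 1)
  clear (0,1): R0 −= (2/3)R1 → (1, 0, -3, 0)
  clear (2,1): R2 −= (-4)R1 → (0, 0, 13, 0)
pivot(2,2)=13: scale R2 → (0, 0, 1, 0)
  clear (0,2): R0 −= (-3)R2 → (1, 0, 0, 0)
  clear (1,2): R1 −= (3)R2 → (0, 1, 0, 1)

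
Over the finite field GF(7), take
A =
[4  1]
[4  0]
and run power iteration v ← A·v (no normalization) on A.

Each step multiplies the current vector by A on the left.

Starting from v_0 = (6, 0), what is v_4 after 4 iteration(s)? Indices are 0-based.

v_4 = (5, 1)

v_0 = (6, 0).
v_1 = A·v_0 = (3, 3).
v_2 = A·v_1 = (1, 5).
v_3 = A·v_2 = (2, 4).
v_4 = A·v_3 = (5, 1).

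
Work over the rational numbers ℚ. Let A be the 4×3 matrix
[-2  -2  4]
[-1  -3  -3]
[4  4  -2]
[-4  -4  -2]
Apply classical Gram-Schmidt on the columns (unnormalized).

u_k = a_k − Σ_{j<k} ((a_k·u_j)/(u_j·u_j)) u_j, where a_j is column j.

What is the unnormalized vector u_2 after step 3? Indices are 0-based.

u_2 = (32/9, 0, -10/9, -26/9)

Step 1: u_0 = a_0 = (-2, -1, 4, -4).
Step 2: u_1 = a_1 − (39/37)·u_0 = (4/37, -72/37, -8/37, 8/37).
Step 3: u_2 = a_2 − (-5/37)·u_0 − (29/18)·u_1 = (32/9, 0, -10/9, -26/9).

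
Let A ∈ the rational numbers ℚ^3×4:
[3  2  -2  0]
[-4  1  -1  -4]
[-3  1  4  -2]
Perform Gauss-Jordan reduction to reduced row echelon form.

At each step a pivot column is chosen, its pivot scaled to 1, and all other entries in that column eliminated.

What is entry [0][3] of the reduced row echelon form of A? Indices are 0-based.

M[0][3] = 8/11

[1] R0 /= 3  ⇒  (1, 2/3, -2/3, 0)
     R1 -= -4·R0  ⇒  (0, 11/3, -11/3, -4)
     R2 -= -3·R0  ⇒  (0, 3, 2, -2)
[2] R1 /= 11/3  ⇒  (0, 1, -1, -12/11)
     R0 -= 2/3·R1  ⇒  (1, 0, 0, 8/11)
     R2 -= 3·R1  ⇒  (0, 0, 5, 14/11)
[3] R2 /= 5  ⇒  (0, 0, 1, 14/55)
     R1 -= -1·R2  ⇒  (0, 1, 0, -46/55)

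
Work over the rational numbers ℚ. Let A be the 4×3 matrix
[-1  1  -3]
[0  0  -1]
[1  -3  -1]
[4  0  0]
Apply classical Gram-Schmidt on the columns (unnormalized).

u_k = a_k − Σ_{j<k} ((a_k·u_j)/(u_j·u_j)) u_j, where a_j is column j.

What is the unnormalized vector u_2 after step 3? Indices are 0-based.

u_2 = (-120/41, -1, -40/41, -20/41)

Step 1: u_0 = a_0 = (-1, 0, 1, 4).
Step 2: u_1 = a_1 − (-2/9)·u_0 = (7/9, 0, -25/9, 8/9).
Step 3: u_2 = a_2 − (1/9)·u_0 − (2/41)·u_1 = (-120/41, -1, -40/41, -20/41).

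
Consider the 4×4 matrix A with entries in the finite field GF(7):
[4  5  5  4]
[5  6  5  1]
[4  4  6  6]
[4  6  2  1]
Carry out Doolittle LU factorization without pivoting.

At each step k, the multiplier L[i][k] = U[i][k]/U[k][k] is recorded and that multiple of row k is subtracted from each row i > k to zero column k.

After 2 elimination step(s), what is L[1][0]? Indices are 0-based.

L[1][0] = 3

k=0: U[0][0]=4
  eliminate (1,0): mult=3, new row 1: (0, 5, 4, 3); set L[1][0]=3
  eliminate (2,0): mult=1, new row 2: (0, 6, 1, 2); set L[2][0]=1
  eliminate (3,0): mult=1, new row 3: (0, 1, 4, 4); set L[3][0]=1
k=1: U[1][1]=5
  eliminate (2,1): mult=4, new row 2: (0, 0, 6, 4); set L[2][1]=4
  eliminate (3,1): mult=3, new row 3: (0, 0, 6, 2); set L[3][1]=3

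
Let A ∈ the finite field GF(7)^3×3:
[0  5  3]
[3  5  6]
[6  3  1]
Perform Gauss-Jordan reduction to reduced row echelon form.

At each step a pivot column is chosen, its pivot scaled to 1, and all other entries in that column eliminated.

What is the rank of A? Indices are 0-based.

rank = 3

pivot(0,0): swap R0↔R1
pivot(0,0)=3: scale R0 → (1, 4, 2)
  clear (2,0): R2 −= (6)R0 → (0, 0, 3)
pivot(1,1)=5: scale R1 → (0, 1, 2)
  clear (0,1): R0 −= (4)R1 → (1, 0, 1)
pivot(2,2)=3: scale R2 → (0, 0, 1)
  clear (0,2): R0 −= (1)R2 → (1, 0, 0)
  clear (1,2): R1 −= (2)R2 → (0, 1, 0)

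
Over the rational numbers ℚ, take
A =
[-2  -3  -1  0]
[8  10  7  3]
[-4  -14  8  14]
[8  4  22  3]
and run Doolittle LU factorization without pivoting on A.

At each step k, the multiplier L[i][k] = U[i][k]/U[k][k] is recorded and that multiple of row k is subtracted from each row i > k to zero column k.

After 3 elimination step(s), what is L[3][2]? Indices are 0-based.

L[3][2] = -3

[col 0] pivot -2
  R1 -= -4*R0 → (0, -2, 3, 3)  (L[1][0] := -4)
  R2 -= 2*R0 → (0, -8, 10, 14)  (L[2][0] := 2)
  R3 -= -4*R0 → (0, -8, 18, 3)  (L[3][0] := -4)
[col 1] pivot -2
  R2 -= 4*R1 → (0, 0, -2, 2)  (L[2][1] := 4)
  R3 -= 4*R1 → (0, 0, 6, -9)  (L[3][1] := 4)
[col 2] pivot -2
  R3 -= -3*R2 → (0, 0, 0, -3)  (L[3][2] := -3)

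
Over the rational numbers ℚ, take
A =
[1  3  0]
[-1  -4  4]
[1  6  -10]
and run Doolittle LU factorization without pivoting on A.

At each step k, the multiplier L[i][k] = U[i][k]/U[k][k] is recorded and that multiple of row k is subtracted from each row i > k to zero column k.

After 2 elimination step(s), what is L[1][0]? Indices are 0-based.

[col 0] pivot 1
  R1 -= -1*R0 → (0, -1, 4)  (L[1][0] := -1)
  R2 -= 1*R0 → (0, 3, -10)  (L[2][0] := 1)
[col 1] pivot -1
  R2 -= -3*R1 → (0, 0, 2)  (L[2][1] := -3)

L[1][0] = -1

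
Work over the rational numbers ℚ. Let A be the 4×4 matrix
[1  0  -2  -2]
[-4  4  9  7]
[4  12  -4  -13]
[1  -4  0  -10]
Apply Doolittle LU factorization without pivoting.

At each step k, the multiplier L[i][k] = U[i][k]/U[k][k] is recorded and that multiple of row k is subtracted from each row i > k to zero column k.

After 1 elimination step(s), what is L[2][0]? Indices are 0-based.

L[2][0] = 4

Step 1: pivot at (0,0) is 1.
  row1 ← row1 − (-4)·row0  ⇒  L[1][0]=-4, U row1=(0, 4, 1, -1)
  row2 ← row2 − (4)·row0  ⇒  L[2][0]=4, U row2=(0, 12, 4, -5)
  row3 ← row3 − (1)·row0  ⇒  L[3][0]=1, U row3=(0, -4, 2, -8)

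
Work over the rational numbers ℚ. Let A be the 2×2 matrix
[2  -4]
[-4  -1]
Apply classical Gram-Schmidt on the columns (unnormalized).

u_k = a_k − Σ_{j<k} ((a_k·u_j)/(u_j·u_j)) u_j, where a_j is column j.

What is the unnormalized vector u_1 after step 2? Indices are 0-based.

Step 1: u_0 = a_0 = (2, -4).
Step 2: u_1 = a_1 − (-1/5)·u_0 = (-18/5, -9/5).

u_1 = (-18/5, -9/5)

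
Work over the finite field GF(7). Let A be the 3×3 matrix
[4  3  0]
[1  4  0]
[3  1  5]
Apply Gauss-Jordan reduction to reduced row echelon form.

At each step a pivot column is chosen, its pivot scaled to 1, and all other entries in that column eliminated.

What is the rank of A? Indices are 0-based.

rank = 3

pivot(0,0)=4: scale R0 → (1, 6, 0)
  clear (1,0): R1 −= (1)R0 → (0, 5, 0)
  clear (2,0): R2 −= (3)R0 → (0, 4, 5)
pivot(1,1)=5: scale R1 → (0, 1, 0)
  clear (0,1): R0 −= (6)R1 → (1, 0, 0)
  clear (2,1): R2 −= (4)R1 → (0, 0, 5)
pivot(2,2)=5: scale R2 → (0, 0, 1)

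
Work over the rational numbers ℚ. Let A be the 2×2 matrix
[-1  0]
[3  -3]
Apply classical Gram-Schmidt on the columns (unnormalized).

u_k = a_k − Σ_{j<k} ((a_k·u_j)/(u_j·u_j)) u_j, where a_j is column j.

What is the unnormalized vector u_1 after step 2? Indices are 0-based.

u_1 = (-9/10, -3/10)

Step 1: u_0 = a_0 = (-1, 3).
Step 2: u_1 = a_1 − (-9/10)·u_0 = (-9/10, -3/10).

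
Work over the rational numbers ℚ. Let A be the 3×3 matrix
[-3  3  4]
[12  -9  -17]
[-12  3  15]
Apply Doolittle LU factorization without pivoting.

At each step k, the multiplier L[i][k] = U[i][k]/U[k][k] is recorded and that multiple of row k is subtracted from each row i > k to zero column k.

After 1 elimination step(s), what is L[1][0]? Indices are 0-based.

k=0: U[0][0]=-3
  eliminate (1,0): mult=-4, new row 1: (0, 3, -1); set L[1][0]=-4
  eliminate (2,0): mult=4, new row 2: (0, -9, -1); set L[2][0]=4

L[1][0] = -4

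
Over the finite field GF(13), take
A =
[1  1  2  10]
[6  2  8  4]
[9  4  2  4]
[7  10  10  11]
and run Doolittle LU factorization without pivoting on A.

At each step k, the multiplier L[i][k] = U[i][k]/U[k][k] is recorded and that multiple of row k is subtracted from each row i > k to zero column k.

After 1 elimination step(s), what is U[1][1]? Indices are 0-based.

k=0: U[0][0]=1
  eliminate (1,0): mult=6, new row 1: (0, 9, 9, 9); set L[1][0]=6
  eliminate (2,0): mult=9, new row 2: (0, 8, 10, 5); set L[2][0]=9
  eliminate (3,0): mult=7, new row 3: (0, 3, 9, 6); set L[3][0]=7

U[1][1] = 9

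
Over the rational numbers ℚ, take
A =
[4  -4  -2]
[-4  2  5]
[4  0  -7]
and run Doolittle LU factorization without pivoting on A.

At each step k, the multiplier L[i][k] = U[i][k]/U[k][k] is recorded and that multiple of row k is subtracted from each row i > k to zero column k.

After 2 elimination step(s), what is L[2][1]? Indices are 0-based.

L[2][1] = -2

Step 1: pivot at (0,0) is 4.
  row1 ← row1 − (-1)·row0  ⇒  L[1][0]=-1, U row1=(0, -2, 3)
  row2 ← row2 − (1)·row0  ⇒  L[2][0]=1, U row2=(0, 4, -5)
Step 2: pivot at (1,1) is -2.
  row2 ← row2 − (-2)·row1  ⇒  L[2][1]=-2, U row2=(0, 0, 1)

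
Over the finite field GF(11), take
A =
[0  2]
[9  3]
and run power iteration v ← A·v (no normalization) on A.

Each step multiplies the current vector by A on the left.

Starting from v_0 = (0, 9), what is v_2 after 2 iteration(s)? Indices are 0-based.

v_0 = (0, 9).
v_1 = A·v_0 = (7, 5).
v_2 = A·v_1 = (10, 1).

v_2 = (10, 1)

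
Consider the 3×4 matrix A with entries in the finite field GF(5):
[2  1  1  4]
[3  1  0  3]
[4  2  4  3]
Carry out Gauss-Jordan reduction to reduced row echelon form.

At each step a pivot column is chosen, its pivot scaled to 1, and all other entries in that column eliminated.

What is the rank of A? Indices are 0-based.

pivot(0,0)=2: scale R0 → (1, 3, 3, 2)
  clear (1,0): R1 −= (3)R0 → (0, 2, 1, 2)
  clear (2,0): R2 −= (4)R0 → (0, 0, 2, 0)
pivot(1,1)=2: scale R1 → (0, 1, 3, 1)
  clear (0,1): R0 −= (3)R1 → (1, 0, 4, 4)
pivot(2,2)=2: scale R2 → (0, 0, 1, 0)
  clear (0,2): R0 −= (4)R2 → (1, 0, 0, 4)
  clear (1,2): R1 −= (3)R2 → (0, 1, 0, 1)

rank = 3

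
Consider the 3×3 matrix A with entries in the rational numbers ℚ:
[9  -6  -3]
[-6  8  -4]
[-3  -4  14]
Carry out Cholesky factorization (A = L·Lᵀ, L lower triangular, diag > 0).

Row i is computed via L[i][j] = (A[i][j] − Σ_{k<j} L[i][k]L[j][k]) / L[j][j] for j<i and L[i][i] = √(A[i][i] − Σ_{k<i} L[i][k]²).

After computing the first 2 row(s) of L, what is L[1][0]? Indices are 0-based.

Step 1: L[0][0] = √(9) = 3.
  L[1][0] = (-6) / L[0][0] = -2.
Step 2: L[1][1] = √(4) = 2.

L[1][0] = -2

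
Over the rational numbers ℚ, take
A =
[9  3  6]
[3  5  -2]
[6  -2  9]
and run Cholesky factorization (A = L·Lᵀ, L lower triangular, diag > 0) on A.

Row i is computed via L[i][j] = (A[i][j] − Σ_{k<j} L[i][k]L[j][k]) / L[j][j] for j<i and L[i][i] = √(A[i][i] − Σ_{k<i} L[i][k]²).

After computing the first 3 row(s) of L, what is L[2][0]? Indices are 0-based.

L[2][0] = 2

Step 1: L[0][0] = √(9) = 3.
  L[1][0] = (3) / L[0][0] = 1.
Step 2: L[1][1] = √(4) = 2.
  L[2][0] = (6) / L[0][0] = 2.
  L[2][1] = (-4) / L[1][1] = -2.
Step 3: L[2][2] = √(1) = 1.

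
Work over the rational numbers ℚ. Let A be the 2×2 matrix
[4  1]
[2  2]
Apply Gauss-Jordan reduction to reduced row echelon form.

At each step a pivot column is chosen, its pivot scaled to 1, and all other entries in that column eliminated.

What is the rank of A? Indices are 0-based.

rank = 2

step 1: normalize row 0 (÷4) = (1, 1/4)
  row 1: subtract 2×row0 = (0, 3/2)
step 2: normalize row 1 (÷3/2) = (0, 1)
  row 0: subtract 1/4×row1 = (1, 0)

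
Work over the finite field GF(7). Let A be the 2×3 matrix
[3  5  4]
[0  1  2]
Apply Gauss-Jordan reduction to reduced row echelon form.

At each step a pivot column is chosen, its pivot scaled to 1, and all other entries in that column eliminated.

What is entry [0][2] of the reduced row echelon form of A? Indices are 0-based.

[1] R0 /= 3  ⇒  (1, 4, 6)
[2] R1 /= 1  ⇒  (0, 1, 2)
     R0 -= 4·R1  ⇒  (1, 0, 5)

M[0][2] = 5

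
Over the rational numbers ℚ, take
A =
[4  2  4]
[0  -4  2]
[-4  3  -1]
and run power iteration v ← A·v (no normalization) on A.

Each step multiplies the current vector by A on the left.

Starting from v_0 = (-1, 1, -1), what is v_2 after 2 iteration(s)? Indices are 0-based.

v_0 = (-1, 1, -1).
v_1 = A·v_0 = (-6, -6, 8).
v_2 = A·v_1 = (-4, 40, -2).

v_2 = (-4, 40, -2)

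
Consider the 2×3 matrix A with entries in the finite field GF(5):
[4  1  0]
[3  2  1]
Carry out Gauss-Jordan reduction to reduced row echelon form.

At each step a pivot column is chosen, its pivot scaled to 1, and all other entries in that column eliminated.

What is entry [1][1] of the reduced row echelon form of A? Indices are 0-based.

[1] R0 /= 4  ⇒  (1, 4, 0)
     R1 -= 3·R0  ⇒  (0, 0, 1)
column 1 empty below row 1
[2] R1 /= 1  ⇒  (0, 0, 1)

M[1][1] = 0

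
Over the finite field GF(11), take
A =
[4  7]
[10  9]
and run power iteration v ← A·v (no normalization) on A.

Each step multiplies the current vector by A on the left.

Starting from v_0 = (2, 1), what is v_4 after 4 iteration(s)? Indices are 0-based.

v_0 = (2, 1).
v_1 = A·v_0 = (4, 7).
v_2 = A·v_1 = (10, 4).
v_3 = A·v_2 = (2, 4).
v_4 = A·v_3 = (3, 1).

v_4 = (3, 1)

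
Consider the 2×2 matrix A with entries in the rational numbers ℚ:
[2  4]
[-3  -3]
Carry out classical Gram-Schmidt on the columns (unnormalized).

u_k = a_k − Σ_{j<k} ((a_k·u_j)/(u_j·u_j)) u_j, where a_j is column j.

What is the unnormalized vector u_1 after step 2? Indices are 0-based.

u_1 = (18/13, 12/13)

Step 1: u_0 = a_0 = (2, -3).
Step 2: u_1 = a_1 − (17/13)·u_0 = (18/13, 12/13).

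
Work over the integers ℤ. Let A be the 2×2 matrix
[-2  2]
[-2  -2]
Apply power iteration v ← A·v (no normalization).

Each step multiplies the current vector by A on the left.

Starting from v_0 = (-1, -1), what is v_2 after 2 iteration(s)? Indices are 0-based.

v_2 = (8, -8)

v_0 = (-1, -1).
v_1 = A·v_0 = (0, 4).
v_2 = A·v_1 = (8, -8).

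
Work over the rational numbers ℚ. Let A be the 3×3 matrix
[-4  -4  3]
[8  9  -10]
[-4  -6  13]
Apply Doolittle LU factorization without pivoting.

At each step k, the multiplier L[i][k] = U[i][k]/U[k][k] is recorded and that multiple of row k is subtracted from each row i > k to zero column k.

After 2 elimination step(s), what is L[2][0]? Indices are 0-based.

[col 0] pivot -4
  R1 -= -2*R0 → (0, 1, -4)  (L[1][0] := -2)
  R2 -= 1*R0 → (0, -2, 10)  (L[2][0] := 1)
[col 1] pivot 1
  R2 -= -2*R1 → (0, 0, 2)  (L[2][1] := -2)

L[2][0] = 1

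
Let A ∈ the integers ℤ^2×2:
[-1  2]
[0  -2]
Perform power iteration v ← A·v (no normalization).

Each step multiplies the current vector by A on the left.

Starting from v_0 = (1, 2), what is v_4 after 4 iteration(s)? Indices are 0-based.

v_0 = (1, 2).
v_1 = A·v_0 = (3, -4).
v_2 = A·v_1 = (-11, 8).
v_3 = A·v_2 = (27, -16).
v_4 = A·v_3 = (-59, 32).

v_4 = (-59, 32)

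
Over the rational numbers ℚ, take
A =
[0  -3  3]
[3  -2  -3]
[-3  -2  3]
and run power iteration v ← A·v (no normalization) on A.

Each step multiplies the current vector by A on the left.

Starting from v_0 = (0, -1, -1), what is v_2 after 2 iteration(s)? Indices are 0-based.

v_0 = (0, -1, -1).
v_1 = A·v_0 = (0, 5, -1).
v_2 = A·v_1 = (-18, -7, -13).

v_2 = (-18, -7, -13)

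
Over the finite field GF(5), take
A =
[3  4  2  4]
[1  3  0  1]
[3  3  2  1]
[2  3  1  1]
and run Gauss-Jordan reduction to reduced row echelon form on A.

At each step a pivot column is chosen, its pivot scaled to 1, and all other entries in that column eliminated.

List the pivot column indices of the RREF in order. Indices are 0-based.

[1] R0 /= 3  ⇒  (1, 3, 4, 3)
     R1 -= 1·R0  ⇒  (0, 0, 1, 3)
     R2 -= 3·R0  ⇒  (0, 4, 0, 2)
     R3 -= 2·R0  ⇒  (0, 2, 3, 0)
[2] R1 <-> R2
[2] R1 /= 4  ⇒  (0, 1, 0, 3)
     R0 -= 3·R1  ⇒  (1, 0, 4, 4)
     R3 -= 2·R1  ⇒  (0, 0, 3, 4)
[3] R2 /= 1  ⇒  (0, 0, 1, 3)
     R0 -= 4·R2  ⇒  (1, 0, 0, 2)
     R3 -= 3·R2  ⇒  (0, 0, 0, 0)
column 3 empty below row 3

pivot columns: 0, 1, 2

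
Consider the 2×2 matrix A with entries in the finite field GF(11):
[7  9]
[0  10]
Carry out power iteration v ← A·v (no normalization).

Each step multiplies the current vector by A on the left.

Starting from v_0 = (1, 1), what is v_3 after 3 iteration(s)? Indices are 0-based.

v_0 = (1, 1).
v_1 = A·v_0 = (5, 10).
v_2 = A·v_1 = (4, 1).
v_3 = A·v_2 = (4, 10).

v_3 = (4, 10)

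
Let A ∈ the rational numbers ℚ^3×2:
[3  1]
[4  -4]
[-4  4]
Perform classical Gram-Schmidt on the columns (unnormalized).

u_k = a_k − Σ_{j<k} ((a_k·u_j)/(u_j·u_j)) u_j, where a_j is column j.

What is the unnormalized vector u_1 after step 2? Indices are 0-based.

Step 1: u_0 = a_0 = (3, 4, -4).
Step 2: u_1 = a_1 − (-29/41)·u_0 = (128/41, -48/41, 48/41).

u_1 = (128/41, -48/41, 48/41)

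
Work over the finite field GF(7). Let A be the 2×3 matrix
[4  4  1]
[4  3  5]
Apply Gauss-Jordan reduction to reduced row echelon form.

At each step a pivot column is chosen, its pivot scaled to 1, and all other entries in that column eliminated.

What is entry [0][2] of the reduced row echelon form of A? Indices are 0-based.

[1] R0 /= 4  ⇒  (1, 1, 2)
     R1 -= 4·R0  ⇒  (0, 6, 4)
[2] R1 /= 6  ⇒  (0, 1, 3)
     R0 -= 1·R1  ⇒  (1, 0, 6)

M[0][2] = 6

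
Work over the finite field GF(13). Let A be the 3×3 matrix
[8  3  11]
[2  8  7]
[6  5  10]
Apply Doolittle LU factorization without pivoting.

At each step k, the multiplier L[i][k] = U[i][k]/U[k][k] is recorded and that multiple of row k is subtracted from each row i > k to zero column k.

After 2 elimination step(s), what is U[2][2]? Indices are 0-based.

k=0: U[0][0]=8
  eliminate (1,0): mult=10, new row 1: (0, 4, 1); set L[1][0]=10
  eliminate (2,0): mult=4, new row 2: (0, 6, 5); set L[2][0]=4
k=1: U[1][1]=4
  eliminate (2,1): mult=8, new row 2: (0, 0, 10); set L[2][1]=8

U[2][2] = 10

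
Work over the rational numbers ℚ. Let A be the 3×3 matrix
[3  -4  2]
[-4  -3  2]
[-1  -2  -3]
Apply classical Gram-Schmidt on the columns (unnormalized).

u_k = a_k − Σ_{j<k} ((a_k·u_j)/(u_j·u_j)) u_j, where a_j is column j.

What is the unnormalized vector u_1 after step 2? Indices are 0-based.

Step 1: u_0 = a_0 = (3, -4, -1).
Step 2: u_1 = a_1 − (1/13)·u_0 = (-55/13, -35/13, -25/13).

u_1 = (-55/13, -35/13, -25/13)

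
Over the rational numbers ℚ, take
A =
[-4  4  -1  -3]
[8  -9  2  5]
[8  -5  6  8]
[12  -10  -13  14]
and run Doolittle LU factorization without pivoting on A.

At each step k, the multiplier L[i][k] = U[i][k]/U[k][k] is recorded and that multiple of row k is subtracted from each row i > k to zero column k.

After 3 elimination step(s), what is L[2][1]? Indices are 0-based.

L[2][1] = -3

[col 0] pivot -4
  R1 -= -2*R0 → (0, -1, 0, -1)  (L[1][0] := -2)
  R2 -= -2*R0 → (0, 3, 4, 2)  (L[2][0] := -2)
  R3 -= -3*R0 → (0, 2, -16, 5)  (L[3][0] := -3)
[col 1] pivot -1
  R2 -= -3*R1 → (0, 0, 4, -1)  (L[2][1] := -3)
  R3 -= -2*R1 → (0, 0, -16, 3)  (L[3][1] := -2)
[col 2] pivot 4
  R3 -= -4*R2 → (0, 0, 0, -1)  (L[3][2] := -4)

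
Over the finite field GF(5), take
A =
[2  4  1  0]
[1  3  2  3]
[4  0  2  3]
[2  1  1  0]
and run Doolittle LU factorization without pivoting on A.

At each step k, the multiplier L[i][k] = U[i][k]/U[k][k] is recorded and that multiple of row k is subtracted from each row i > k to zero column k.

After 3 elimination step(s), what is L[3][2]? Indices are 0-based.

L[3][2] = 1

[col 0] pivot 2
  R1 -= 3*R0 → (0, 1, 4, 3)  (L[1][0] := 3)
  R2 -= 2*R0 → (0, 2, 0, 3)  (L[2][0] := 2)
  R3 -= 1*R0 → (0, 2, 0, 0)  (L[3][0] := 1)
[col 1] pivot 1
  R2 -= 2*R1 → (0, 0, 2, 2)  (L[2][1] := 2)
  R3 -= 2*R1 → (0, 0, 2, 4)  (L[3][1] := 2)
[col 2] pivot 2
  R3 -= 1*R2 → (0, 0, 0, 2)  (L[3][2] := 1)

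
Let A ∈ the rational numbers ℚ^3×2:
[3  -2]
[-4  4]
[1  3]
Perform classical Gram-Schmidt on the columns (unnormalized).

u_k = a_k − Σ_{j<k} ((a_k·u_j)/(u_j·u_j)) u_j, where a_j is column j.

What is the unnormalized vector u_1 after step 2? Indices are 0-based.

u_1 = (5/26, 14/13, 97/26)

Step 1: u_0 = a_0 = (3, -4, 1).
Step 2: u_1 = a_1 − (-19/26)·u_0 = (5/26, 14/13, 97/26).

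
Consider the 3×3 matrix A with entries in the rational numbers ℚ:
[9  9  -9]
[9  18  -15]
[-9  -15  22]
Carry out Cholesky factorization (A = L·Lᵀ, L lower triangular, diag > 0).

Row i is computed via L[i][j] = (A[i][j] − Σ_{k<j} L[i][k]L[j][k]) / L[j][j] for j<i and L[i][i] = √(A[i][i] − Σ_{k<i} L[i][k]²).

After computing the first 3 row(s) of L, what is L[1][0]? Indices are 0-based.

L[1][0] = 3

Step 1: L[0][0] = √(9) = 3.
  L[1][0] = (9) / L[0][0] = 3.
Step 2: L[1][1] = √(9) = 3.
  L[2][0] = (-9) / L[0][0] = -3.
  L[2][1] = (-6) / L[1][1] = -2.
Step 3: L[2][2] = √(9) = 3.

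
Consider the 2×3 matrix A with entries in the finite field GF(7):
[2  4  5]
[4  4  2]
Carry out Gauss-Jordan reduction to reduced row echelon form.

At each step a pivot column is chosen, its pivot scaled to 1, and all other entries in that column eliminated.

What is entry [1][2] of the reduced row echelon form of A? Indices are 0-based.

pivot(0,0)=2: scale R0 → (1, 2, 6)
  clear (1,0): R1 −= (4)R0 → (0, 3, 6)
pivot(1,1)=3: scale R1 → (0, 1, 2)
  clear (0,1): R0 −= (2)R1 → (1, 0, 2)

M[1][2] = 2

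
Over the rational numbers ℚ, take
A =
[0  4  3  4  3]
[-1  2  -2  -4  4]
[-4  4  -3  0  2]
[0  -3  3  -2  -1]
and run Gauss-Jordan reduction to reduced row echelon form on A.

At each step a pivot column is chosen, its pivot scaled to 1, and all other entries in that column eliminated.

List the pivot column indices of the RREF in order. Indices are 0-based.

[1] R0 <-> R1
[1] R0 /= -1  ⇒  (1, -2, 2, 4, -4)
     R2 -= -4·R0  ⇒  (0, -4, 5, 16, -14)
[2] R1 /= 4  ⇒  (0, 1, 3/4, 1, 3/4)
     R0 -= -2·R1  ⇒  (1, 0, 7/2, 6, -5/2)
     R2 -= -4·R1  ⇒  (0, 0, 8, 20, -11)
     R3 -= -3·R1  ⇒  (0, 0, 21/4, 1, 5/4)
[3] R2 /= 8  ⇒  (0, 0, 1, 5/2, -11/8)
     R0 -= 7/2·R2  ⇒  (1, 0, 0, -11/4, 37/16)
     R1 -= 3/4·R2  ⇒  (0, 1, 0, -7/8, 57/32)
     R3 -= 21/4·R2  ⇒  (0, 0, 0, -97/8, 271/32)
[4] R3 /= -97/8  ⇒  (0, 0, 0, 1, -271/388)
     R0 -= -11/4·R3  ⇒  (1, 0, 0, 0, 38/97)
     R1 -= -7/8·R3  ⇒  (0, 1, 0, 0, 227/194)
     R2 -= 5/2·R3  ⇒  (0, 0, 1, 0, 36/97)

pivot columns: 0, 1, 2, 3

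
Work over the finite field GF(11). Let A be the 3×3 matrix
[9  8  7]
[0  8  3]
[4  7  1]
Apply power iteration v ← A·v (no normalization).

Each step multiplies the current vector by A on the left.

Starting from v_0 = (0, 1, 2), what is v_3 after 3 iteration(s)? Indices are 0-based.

v_3 = (4, 3, 9)

v_0 = (0, 1, 2).
v_1 = A·v_0 = (0, 3, 9).
v_2 = A·v_1 = (10, 7, 8).
v_3 = A·v_2 = (4, 3, 9).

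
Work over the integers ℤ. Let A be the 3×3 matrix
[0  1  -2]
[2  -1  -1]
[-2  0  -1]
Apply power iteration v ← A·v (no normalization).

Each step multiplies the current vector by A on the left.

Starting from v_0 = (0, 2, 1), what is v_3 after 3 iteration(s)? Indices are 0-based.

v_3 = (2, -7, 1)

v_0 = (0, 2, 1).
v_1 = A·v_0 = (0, -3, -1).
v_2 = A·v_1 = (-1, 4, 1).
v_3 = A·v_2 = (2, -7, 1).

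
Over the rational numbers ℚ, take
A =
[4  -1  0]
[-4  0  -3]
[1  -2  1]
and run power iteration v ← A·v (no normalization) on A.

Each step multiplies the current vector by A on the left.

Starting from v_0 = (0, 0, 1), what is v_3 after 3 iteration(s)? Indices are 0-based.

v_3 = (15, -33, 16)

v_0 = (0, 0, 1).
v_1 = A·v_0 = (0, -3, 1).
v_2 = A·v_1 = (3, -3, 7).
v_3 = A·v_2 = (15, -33, 16).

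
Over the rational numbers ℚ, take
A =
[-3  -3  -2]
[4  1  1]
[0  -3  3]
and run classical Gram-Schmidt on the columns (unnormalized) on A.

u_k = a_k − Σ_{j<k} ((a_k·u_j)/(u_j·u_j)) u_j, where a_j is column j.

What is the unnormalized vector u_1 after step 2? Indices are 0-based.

Step 1: u_0 = a_0 = (-3, 4, 0).
Step 2: u_1 = a_1 − (13/25)·u_0 = (-36/25, -27/25, -3).

u_1 = (-36/25, -27/25, -3)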